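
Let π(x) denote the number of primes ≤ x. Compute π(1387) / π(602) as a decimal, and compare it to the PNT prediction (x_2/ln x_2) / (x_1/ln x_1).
π(1387)/π(602) = 221/110 ≈ 2.0091;  PNT prediction ≈ 2.0382.

π(602) = 110 and π(1387) = 221, so π(1387)/π(602) ≈ 2.0091. The PNT-predicted ratio is (1387/ln(1387)) / (602/ln(602)) ≈ 2.0382. The two agree to within a few percent, as expected.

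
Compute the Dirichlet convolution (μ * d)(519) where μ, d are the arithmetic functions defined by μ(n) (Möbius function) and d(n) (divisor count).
(μ * d)(519) = 1

Divisors of 519: [1, 3, 173, 519]. For each d | 519:
  d = 1: μ(1) · d(519/1) = 1 · 4 = 4
  d = 3: μ(3) · d(519/3) = -1 · 2 = -2
  d = 173: μ(173) · d(519/173) = -1 · 2 = -2
  d = 519: μ(519) · d(519/519) = 1 · 1 = 1
Summing: (μ * d)(519) = 4 + -2 + -2 + 1 = 1.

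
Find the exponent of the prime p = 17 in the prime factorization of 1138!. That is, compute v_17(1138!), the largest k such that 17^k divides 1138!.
v_17(1138!) = 69

Legendre's formula: v_p(n!) = Σ_{k ≥ 1} ⌊n / p^k⌋. For p = 17, n = 1138, the terms are:
  ⌊1138/17^1⌋ = ⌊1138/17⌋ = 66
  ⌊1138/17^2⌋ = ⌊1138/289⌋ = 3
(the next term ⌊1138/17^3⌋ = 0, terminating the sum). Summing: v_17(1138!) = 66 + 3 = 69.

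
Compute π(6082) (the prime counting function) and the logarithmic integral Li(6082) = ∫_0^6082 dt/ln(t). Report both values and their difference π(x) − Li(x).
π(6082) = 793;  Li(6082) ≈ 809.83;  π(x) − Li(x) ≈ -16.83.

Direct count of primes ≤ 6082 gives π(6082) = 793. Numerical evaluation of the logarithmic integral gives Li(6082) ≈ 809.83. The difference π(x) − Li(x) ≈ -16.83 is typically negative for small/moderate x (Li(x) overestimates), though Littlewood's theorem shows this sign changes infinitely often.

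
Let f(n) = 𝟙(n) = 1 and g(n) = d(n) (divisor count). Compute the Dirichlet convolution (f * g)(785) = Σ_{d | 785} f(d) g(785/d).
(𝟙 * d)(785) = 9

Divisors of 785: [1, 5, 157, 785]. For each d | 785:
  d = 1: 𝟙(1) · d(785/1) = 1 · 4 = 4
  d = 5: 𝟙(5) · d(785/5) = 1 · 2 = 2
  d = 157: 𝟙(157) · d(785/157) = 1 · 2 = 2
  d = 785: 𝟙(785) · d(785/785) = 1 · 1 = 1
Summing: (𝟙 * d)(785) = 4 + 2 + 2 + 1 = 9.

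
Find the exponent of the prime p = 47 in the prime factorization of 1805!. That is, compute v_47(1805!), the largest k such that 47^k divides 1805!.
v_47(1805!) = 38

Legendre's formula: v_p(n!) = Σ_{k ≥ 1} ⌊n / p^k⌋. For p = 47, n = 1805, the terms are:
  ⌊1805/47^1⌋ = ⌊1805/47⌋ = 38
(the next term ⌊1805/47^2⌋ = 0, terminating the sum). Summing: v_47(1805!) = 38 = 38.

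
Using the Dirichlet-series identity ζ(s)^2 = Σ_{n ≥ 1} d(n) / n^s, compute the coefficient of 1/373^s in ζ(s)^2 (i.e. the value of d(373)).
d(373) = 2

ζ(s)^2 = (Σ 1/m^s)(Σ 1/k^s). The coefficient of 1/n^s in the product is the number of ordered pairs (m, k) with mk = n, which equals d(n). For n = 373, divisors are [1, 373], so d(373) = 2.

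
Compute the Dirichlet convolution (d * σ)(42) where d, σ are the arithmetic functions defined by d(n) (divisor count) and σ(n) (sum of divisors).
(d * σ)(42) = 300

Divisors of 42: [1, 2, 3, 6, 7, 14, 21, 42]. For each d | 42:
  d = 1: d(1) · σ(42/1) = 1 · 96 = 96
  d = 2: d(2) · σ(42/2) = 2 · 32 = 64
  d = 3: d(3) · σ(42/3) = 2 · 24 = 48
  d = 6: d(6) · σ(42/6) = 4 · 8 = 32
  d = 7: d(7) · σ(42/7) = 2 · 12 = 24
  d = 14: d(14) · σ(42/14) = 4 · 4 = 16
  d = 21: d(21) · σ(42/21) = 4 · 3 = 12
  d = 42: d(42) · σ(42/42) = 8 · 1 = 8
Summing: (d * σ)(42) = 96 + 64 + 48 + 32 + 24 + 16 + 12 + 8 = 300.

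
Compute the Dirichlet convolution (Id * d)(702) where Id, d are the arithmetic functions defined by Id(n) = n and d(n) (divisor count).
(Id * d)(702) = 3480

Divisors of 702: [1, 2, 3, 6, 9, 13, 18, 26, 27, 39, 54, 78, 117, 234, 351, 702]. For each d | 702:
  d = 1: Id(1) · d(702/1) = 1 · 16 = 16
  d = 2: Id(2) · d(702/2) = 2 · 8 = 16
  d = 3: Id(3) · d(702/3) = 3 · 12 = 36
  d = 6: Id(6) · d(702/6) = 6 · 6 = 36
  d = 9: Id(9) · d(702/9) = 9 · 8 = 72
  d = 13: Id(13) · d(702/13) = 13 · 8 = 104
  d = 18: Id(18) · d(702/18) = 18 · 4 = 72
  d = 26: Id(26) · d(702/26) = 26 · 4 = 104
  d = 27: Id(27) · d(702/27) = 27 · 4 = 108
  d = 39: Id(39) · d(702/39) = 39 · 6 = 234
  d = 54: Id(54) · d(702/54) = 54 · 2 = 108
  d = 78: Id(78) · d(702/78) = 78 · 3 = 234
  d = 117: Id(117) · d(702/117) = 117 · 4 = 468
  d = 234: Id(234) · d(702/234) = 234 · 2 = 468
  d = 351: Id(351) · d(702/351) = 351 · 2 = 702
  d = 702: Id(702) · d(702/702) = 702 · 1 = 702
Summing: (Id * d)(702) = 16 + 16 + 36 + 36 + 72 + 104 + 72 + 104 + 108 + 234 + 108 + 234 + 468 + 468 + 702 + 702 = 3480.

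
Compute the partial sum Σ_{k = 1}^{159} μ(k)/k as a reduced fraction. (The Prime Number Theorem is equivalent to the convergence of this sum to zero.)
Σ μ(k)/k = 64913714004742152105857055486137916673345137521594294887693/5053595284816784977233681012564534887436795806841425346061410

Values of μ(k) for 1 ≤ k ≤ 159: μ(1) = 1, μ(2) = -1, μ(3) = -1, μ(5) = -1, μ(6) = 1, μ(7) = -1, μ(10) = 1, μ(11) = -1, μ(13) = -1, μ(14) = 1, μ(15) = 1, μ(17) = -1, μ(19) = -1, μ(21) = 1, μ(22) = 1, μ(23) = -1, μ(26) = 1, μ(29) = -1, μ(30) = -1, μ(31) = -1, μ(33) = 1, μ(34) = 1, μ(35) = 1, μ(37) = -1, μ(38) = 1, μ(39) = 1, μ(41) = -1, μ(42) = -1, μ(43) = -1, μ(46) = 1, μ(47) = -1, μ(51) = 1, μ(53) = -1, μ(55) = 1, μ(57) = 1, μ(58) = 1, μ(59) = -1, μ(61) = -1, μ(62) = 1, μ(65) = 1, μ(66) = -1, μ(67) = -1, μ(69) = 1, μ(70) = -1, μ(71) = -1, μ(73) = -1, μ(74) = 1, μ(77) = 1, μ(78) = -1, μ(79) = -1, μ(82) = 1, μ(83) = -1, μ(85) = 1, μ(86) = 1, μ(87) = 1, μ(89) = -1, μ(91) = 1, μ(93) = 1, μ(94) = 1, μ(95) = 1, μ(97) = -1, μ(101) = -1, μ(102) = -1, μ(103) = -1, μ(105) = -1, μ(106) = 1, μ(107) = -1, μ(109) = -1, μ(110) = -1, μ(111) = 1, μ(113) = -1, μ(114) = -1, μ(115) = 1, μ(118) = 1, μ(119) = 1, μ(122) = 1, μ(123) = 1, μ(127) = -1, μ(129) = 1, μ(130) = -1, μ(131) = -1, μ(133) = 1, μ(134) = 1, μ(137) = -1, μ(138) = -1, μ(139) = -1, μ(141) = 1, μ(142) = 1, μ(143) = 1, μ(145) = 1, μ(146) = 1, μ(149) = -1, μ(151) = -1, μ(154) = -1, μ(155) = 1, μ(157) = -1, μ(158) = 1, μ(159) = 1, with μ = 0 on non-squarefree integers. Summing μ(k)/k for k where μ(k) ≠ 0 gives 64913714004742152105857055486137916673345137521594294887693/5053595284816784977233681012564534887436795806841425346061410 ≈ 0.0128. (PNT ⟺ this sum → 0 as n → ∞.)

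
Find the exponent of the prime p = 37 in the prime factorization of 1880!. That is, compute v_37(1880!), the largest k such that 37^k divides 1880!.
v_37(1880!) = 51

Legendre's formula: v_p(n!) = Σ_{k ≥ 1} ⌊n / p^k⌋. For p = 37, n = 1880, the terms are:
  ⌊1880/37^1⌋ = ⌊1880/37⌋ = 50
  ⌊1880/37^2⌋ = ⌊1880/1369⌋ = 1
(the next term ⌊1880/37^3⌋ = 0, terminating the sum). Summing: v_37(1880!) = 50 + 1 = 51.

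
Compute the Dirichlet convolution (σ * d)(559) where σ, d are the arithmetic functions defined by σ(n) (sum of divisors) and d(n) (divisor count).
(σ * d)(559) = 736

Divisors of 559: [1, 13, 43, 559]. For each d | 559:
  d = 1: σ(1) · d(559/1) = 1 · 4 = 4
  d = 13: σ(13) · d(559/13) = 14 · 2 = 28
  d = 43: σ(43) · d(559/43) = 44 · 2 = 88
  d = 559: σ(559) · d(559/559) = 616 · 1 = 616
Summing: (σ * d)(559) = 4 + 28 + 88 + 616 = 736.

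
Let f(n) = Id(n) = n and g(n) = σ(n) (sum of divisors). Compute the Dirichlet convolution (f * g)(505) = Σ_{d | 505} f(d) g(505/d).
(Id * σ)(505) = 2233

Divisors of 505: [1, 5, 101, 505]. For each d | 505:
  d = 1: Id(1) · σ(505/1) = 1 · 612 = 612
  d = 5: Id(5) · σ(505/5) = 5 · 102 = 510
  d = 101: Id(101) · σ(505/101) = 101 · 6 = 606
  d = 505: Id(505) · σ(505/505) = 505 · 1 = 505
Summing: (Id * σ)(505) = 612 + 510 + 606 + 505 = 2233.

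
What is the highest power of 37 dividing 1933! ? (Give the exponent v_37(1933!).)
v_37(1933!) = 53

Legendre's formula: v_p(n!) = Σ_{k ≥ 1} ⌊n / p^k⌋. For p = 37, n = 1933, the terms are:
  ⌊1933/37^1⌋ = ⌊1933/37⌋ = 52
  ⌊1933/37^2⌋ = ⌊1933/1369⌋ = 1
(the next term ⌊1933/37^3⌋ = 0, terminating the sum). Summing: v_37(1933!) = 52 + 1 = 53.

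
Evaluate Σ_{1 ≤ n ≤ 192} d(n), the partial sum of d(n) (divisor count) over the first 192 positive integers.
Σ_{n ≤ 192} d(n) = 1047

Compute d(n) for each 1 ≤ n ≤ 192: d(1) = 1, d(2) = 2, d(3) = 2, d(4) = 3, d(5) = 2, d(6) = 4, d(7) = 2, d(8) = 4, d(9) = 3, d(10) = 4, d(11) = 2, d(12) = 6, d(13) = 2, d(14) = 4, d(15) = 4, d(16) = 5, d(17) = 2, d(18) = 6, d(19) = 2, d(20) = 6, d(21) = 4, d(22) = 4, d(23) = 2, d(24) = 8, d(25) = 3, d(26) = 4, d(27) = 4, d(28) = 6, d(29) = 2, d(30) = 8, d(31) = 2, d(32) = 6, d(33) = 4, d(34) = 4, d(35) = 4, d(36) = 9, d(37) = 2, d(38) = 4, d(39) = 4, d(40) = 8, d(41) = 2, d(42) = 8, d(43) = 2, d(44) = 6, d(45) = 6, d(46) = 4, d(47) = 2, d(48) = 10, d(49) = 3, d(50) = 6, d(51) = 4, d(52) = 6, d(53) = 2, d(54) = 8, d(55) = 4, d(56) = 8, d(57) = 4, d(58) = 4, d(59) = 2, d(60) = 12, d(61) = 2, d(62) = 4, d(63) = 6, d(64) = 7, d(65) = 4, d(66) = 8, d(67) = 2, d(68) = 6, d(69) = 4, d(70) = 8, d(71) = 2, d(72) = 12, d(73) = 2, d(74) = 4, d(75) = 6, d(76) = 6, d(77) = 4, d(78) = 8, d(79) = 2, d(80) = 10, d(81) = 5, d(82) = 4, d(83) = 2, d(84) = 12, d(85) = 4, d(86) = 4, d(87) = 4, d(88) = 8, d(89) = 2, d(90) = 12, d(91) = 4, d(92) = 6, d(93) = 4, d(94) = 4, d(95) = 4, d(96) = 12, d(97) = 2, d(98) = 6, d(99) = 6, d(100) = 9, d(101) = 2, d(102) = 8, d(103) = 2, d(104) = 8, d(105) = 8, d(106) = 4, d(107) = 2, d(108) = 12, d(109) = 2, d(110) = 8, d(111) = 4, d(112) = 10, d(113) = 2, d(114) = 8, d(115) = 4, d(116) = 6, d(117) = 6, d(118) = 4, d(119) = 4, d(120) = 16, d(121) = 3, d(122) = 4, d(123) = 4, d(124) = 6, d(125) = 4, d(126) = 12, d(127) = 2, d(128) = 8, d(129) = 4, d(130) = 8, d(131) = 2, d(132) = 12, d(133) = 4, d(134) = 4, d(135) = 8, d(136) = 8, d(137) = 2, d(138) = 8, d(139) = 2, d(140) = 12, d(141) = 4, d(142) = 4, d(143) = 4, d(144) = 15, d(145) = 4, d(146) = 4, d(147) = 6, d(148) = 6, d(149) = 2, d(150) = 12, d(151) = 2, d(152) = 8, d(153) = 6, d(154) = 8, d(155) = 4, d(156) = 12, d(157) = 2, d(158) = 4, d(159) = 4, d(160) = 12, d(161) = 4, d(162) = 10, d(163) = 2, d(164) = 6, d(165) = 8, d(166) = 4, d(167) = 2, d(168) = 16, d(169) = 3, d(170) = 8, d(171) = 6, d(172) = 6, d(173) = 2, d(174) = 8, d(175) = 6, d(176) = 10, d(177) = 4, d(178) = 4, d(179) = 2, d(180) = 18, d(181) = 2, d(182) = 8, d(183) = 4, d(184) = 8, d(185) = 4, d(186) = 8, d(187) = 4, d(188) = 6, d(189) = 8, d(190) = 8, d(191) = 2, d(192) = 14. Summing all 192 values: 1047. (Dirichlet's divisor formula: Σ_{n ≤ x} d(n) = x ln(x) + (2γ − 1) x + O(√x). For x = 192, the asymptotic estimate is ≈ 1039.09.)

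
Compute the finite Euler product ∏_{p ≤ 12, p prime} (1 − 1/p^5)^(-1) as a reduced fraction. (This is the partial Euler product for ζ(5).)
∏ = 20590675875/19857468221

The primes p ≤ 12 are [2, 3, 5, 7, 11]. For each prime, (1 − 1/p^5)^(-1) = p^5 / (p^5 − 1). The product is (1 − 1/2^5)^(-1), (1 − 1/3^5)^(-1), (1 − 1/5^5)^(-1), (1 − 1/7^5)^(-1), (1 − 1/11^5)^(-1) = ∏ p^5 / (p^5 − 1) = 20590675875/19857468221.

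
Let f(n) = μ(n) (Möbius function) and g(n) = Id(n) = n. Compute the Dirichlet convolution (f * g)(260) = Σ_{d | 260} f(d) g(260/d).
(μ * Id)(260) = 96

Divisors of 260: [1, 2, 4, 5, 10, 13, 20, 26, 52, 65, 130, 260]. For each d | 260:
  d = 1: μ(1) · Id(260/1) = 1 · 260 = 260
  d = 2: μ(2) · Id(260/2) = -1 · 130 = -130
  d = 4: μ(4) · Id(260/4) = 0 · 65 = 0
  d = 5: μ(5) · Id(260/5) = -1 · 52 = -52
  d = 10: μ(10) · Id(260/10) = 1 · 26 = 26
  d = 13: μ(13) · Id(260/13) = -1 · 20 = -20
  d = 20: μ(20) · Id(260/20) = 0 · 13 = 0
  d = 26: μ(26) · Id(260/26) = 1 · 10 = 10
  d = 52: μ(52) · Id(260/52) = 0 · 5 = 0
  d = 65: μ(65) · Id(260/65) = 1 · 4 = 4
  d = 130: μ(130) · Id(260/130) = -1 · 2 = -2
  d = 260: μ(260) · Id(260/260) = 0 · 1 = 0
Summing: (μ * Id)(260) = 260 + -130 + 0 + -52 + 26 + -20 + 0 + 10 + 0 + 4 + -2 + 0 = 96.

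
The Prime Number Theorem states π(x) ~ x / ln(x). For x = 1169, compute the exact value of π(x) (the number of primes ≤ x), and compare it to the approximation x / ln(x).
π(1169) = 192;  x/ln(x) ≈ 165.49;  relative error ≈ 13.81%.

Directly count primes up to 1169: π(1169) = 192. The PNT approximation gives 1169/ln(1169) ≈ 1169/7.06390 ≈ 165.49. Relative error (π(x) − x/ln(x)) / π(x) ≈ 13.81%; the approximation is known to undercount slightly (Li(x) is a better estimate).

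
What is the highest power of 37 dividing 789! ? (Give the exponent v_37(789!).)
v_37(789!) = 21

Legendre's formula: v_p(n!) = Σ_{k ≥ 1} ⌊n / p^k⌋. For p = 37, n = 789, the terms are:
  ⌊789/37^1⌋ = ⌊789/37⌋ = 21
(the next term ⌊789/37^2⌋ = 0, terminating the sum). Summing: v_37(789!) = 21 = 21.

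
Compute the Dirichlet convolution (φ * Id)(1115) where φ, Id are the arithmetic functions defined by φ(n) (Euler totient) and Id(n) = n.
(φ * Id)(1115) = 4005

Divisors of 1115: [1, 5, 223, 1115]. For each d | 1115:
  d = 1: φ(1) · Id(1115/1) = 1 · 1115 = 1115
  d = 5: φ(5) · Id(1115/5) = 4 · 223 = 892
  d = 223: φ(223) · Id(1115/223) = 222 · 5 = 1110
  d = 1115: φ(1115) · Id(1115/1115) = 888 · 1 = 888
Summing: (φ * Id)(1115) = 1115 + 892 + 1110 + 888 = 4005.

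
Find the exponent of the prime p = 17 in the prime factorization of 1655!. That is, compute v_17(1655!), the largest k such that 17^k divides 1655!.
v_17(1655!) = 102

Legendre's formula: v_p(n!) = Σ_{k ≥ 1} ⌊n / p^k⌋. For p = 17, n = 1655, the terms are:
  ⌊1655/17^1⌋ = ⌊1655/17⌋ = 97
  ⌊1655/17^2⌋ = ⌊1655/289⌋ = 5
(the next term ⌊1655/17^3⌋ = 0, terminating the sum). Summing: v_17(1655!) = 97 + 5 = 102.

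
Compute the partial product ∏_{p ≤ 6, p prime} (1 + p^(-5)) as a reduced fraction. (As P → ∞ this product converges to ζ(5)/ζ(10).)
∏ = 349591/337500

The primes p ≤ 6 are [2, 3, 5]. For each, (1 + 1/p^5) = (p^5 + 1)/p^5. Multiplying these fractions over p ∈ [2, 3, 5] gives 349591/337500. (In the limit P → ∞ this tends to ζ(5)/ζ(10).)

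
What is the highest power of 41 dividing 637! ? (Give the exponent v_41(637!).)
v_41(637!) = 15

Legendre's formula: v_p(n!) = Σ_{k ≥ 1} ⌊n / p^k⌋. For p = 41, n = 637, the terms are:
  ⌊637/41^1⌋ = ⌊637/41⌋ = 15
(the next term ⌊637/41^2⌋ = 0, terminating the sum). Summing: v_41(637!) = 15 = 15.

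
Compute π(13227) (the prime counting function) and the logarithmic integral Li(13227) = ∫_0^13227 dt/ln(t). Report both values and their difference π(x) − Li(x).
π(13227) = 1572;  Li(13227) ≈ 1591.05;  π(x) − Li(x) ≈ -19.05.

Direct count of primes ≤ 13227 gives π(13227) = 1572. Numerical evaluation of the logarithmic integral gives Li(13227) ≈ 1591.05. The difference π(x) − Li(x) ≈ -19.05 is typically negative for small/moderate x (Li(x) overestimates), though Littlewood's theorem shows this sign changes infinitely often.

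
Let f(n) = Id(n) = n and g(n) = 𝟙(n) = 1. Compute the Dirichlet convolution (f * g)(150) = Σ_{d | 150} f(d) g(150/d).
(Id * 𝟙)(150) = 372

Divisors of 150: [1, 2, 3, 5, 6, 10, 15, 25, 30, 50, 75, 150]. For each d | 150:
  d = 1: Id(1) · 𝟙(150/1) = 1 · 1 = 1
  d = 2: Id(2) · 𝟙(150/2) = 2 · 1 = 2
  d = 3: Id(3) · 𝟙(150/3) = 3 · 1 = 3
  d = 5: Id(5) · 𝟙(150/5) = 5 · 1 = 5
  d = 6: Id(6) · 𝟙(150/6) = 6 · 1 = 6
  d = 10: Id(10) · 𝟙(150/10) = 10 · 1 = 10
  d = 15: Id(15) · 𝟙(150/15) = 15 · 1 = 15
  d = 25: Id(25) · 𝟙(150/25) = 25 · 1 = 25
  d = 30: Id(30) · 𝟙(150/30) = 30 · 1 = 30
  d = 50: Id(50) · 𝟙(150/50) = 50 · 1 = 50
  d = 75: Id(75) · 𝟙(150/75) = 75 · 1 = 75
  d = 150: Id(150) · 𝟙(150/150) = 150 · 1 = 150
Summing: (Id * 𝟙)(150) = 1 + 2 + 3 + 5 + 6 + 10 + 15 + 25 + 30 + 50 + 75 + 150 = 372.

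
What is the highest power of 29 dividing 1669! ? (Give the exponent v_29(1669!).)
v_29(1669!) = 58

Legendre's formula: v_p(n!) = Σ_{k ≥ 1} ⌊n / p^k⌋. For p = 29, n = 1669, the terms are:
  ⌊1669/29^1⌋ = ⌊1669/29⌋ = 57
  ⌊1669/29^2⌋ = ⌊1669/841⌋ = 1
(the next term ⌊1669/29^3⌋ = 0, terminating the sum). Summing: v_29(1669!) = 57 + 1 = 58.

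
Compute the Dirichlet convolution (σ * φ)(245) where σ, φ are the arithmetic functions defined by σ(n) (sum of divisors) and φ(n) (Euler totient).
(σ * φ)(245) = 1470

Divisors of 245: [1, 5, 7, 35, 49, 245]. For each d | 245:
  d = 1: σ(1) · φ(245/1) = 1 · 168 = 168
  d = 5: σ(5) · φ(245/5) = 6 · 42 = 252
  d = 7: σ(7) · φ(245/7) = 8 · 24 = 192
  d = 35: σ(35) · φ(245/35) = 48 · 6 = 288
  d = 49: σ(49) · φ(245/49) = 57 · 4 = 228
  d = 245: σ(245) · φ(245/245) = 342 · 1 = 342
Summing: (σ * φ)(245) = 168 + 252 + 192 + 288 + 228 + 342 = 1470.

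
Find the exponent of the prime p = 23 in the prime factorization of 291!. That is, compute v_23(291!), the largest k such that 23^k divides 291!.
v_23(291!) = 12

Legendre's formula: v_p(n!) = Σ_{k ≥ 1} ⌊n / p^k⌋. For p = 23, n = 291, the terms are:
  ⌊291/23^1⌋ = ⌊291/23⌋ = 12
(the next term ⌊291/23^2⌋ = 0, terminating the sum). Summing: v_23(291!) = 12 = 12.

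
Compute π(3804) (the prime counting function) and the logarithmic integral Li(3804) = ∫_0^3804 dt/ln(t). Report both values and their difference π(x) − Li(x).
π(3804) = 529;  Li(3804) ≈ 541.66;  π(x) − Li(x) ≈ -12.66.

Direct count of primes ≤ 3804 gives π(3804) = 529. Numerical evaluation of the logarithmic integral gives Li(3804) ≈ 541.66. The difference π(x) − Li(x) ≈ -12.66 is typically negative for small/moderate x (Li(x) overestimates), though Littlewood's theorem shows this sign changes infinitely often.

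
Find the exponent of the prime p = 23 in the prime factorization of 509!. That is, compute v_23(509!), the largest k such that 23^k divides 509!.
v_23(509!) = 22

Legendre's formula: v_p(n!) = Σ_{k ≥ 1} ⌊n / p^k⌋. For p = 23, n = 509, the terms are:
  ⌊509/23^1⌋ = ⌊509/23⌋ = 22
(the next term ⌊509/23^2⌋ = 0, terminating the sum). Summing: v_23(509!) = 22 = 22.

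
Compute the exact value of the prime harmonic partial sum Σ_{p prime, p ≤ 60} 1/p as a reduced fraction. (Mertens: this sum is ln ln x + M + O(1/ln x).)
Σ 1/p = 3263815694539731437539/1922760350154212639070

π(60) = 17, so the primes ≤ 60 are [2, 3, 5, 7, 11, 13, 17, 19, 23, 29, 31, 37, 41, 43, 47, 53, 59]. Summing 1/p over these primes: 3263815694539731437539/1922760350154212639070 ≈ 1.6975. Mertens estimate ln ln(60) + 0.2615 ≈ 1.6711.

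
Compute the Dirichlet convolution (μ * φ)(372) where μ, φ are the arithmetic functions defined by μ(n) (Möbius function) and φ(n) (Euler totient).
(μ * φ)(372) = 29

Divisors of 372: [1, 2, 3, 4, 6, 12, 31, 62, 93, 124, 186, 372]. For each d | 372:
  d = 1: μ(1) · φ(372/1) = 1 · 120 = 120
  d = 2: μ(2) · φ(372/2) = -1 · 60 = -60
  d = 3: μ(3) · φ(372/3) = -1 · 60 = -60
  d = 4: μ(4) · φ(372/4) = 0 · 60 = 0
  d = 6: μ(6) · φ(372/6) = 1 · 30 = 30
  d = 12: μ(12) · φ(372/12) = 0 · 30 = 0
  d = 31: μ(31) · φ(372/31) = -1 · 4 = -4
  d = 62: μ(62) · φ(372/62) = 1 · 2 = 2
  d = 93: μ(93) · φ(372/93) = 1 · 2 = 2
  d = 124: μ(124) · φ(372/124) = 0 · 2 = 0
  d = 186: μ(186) · φ(372/186) = -1 · 1 = -1
  d = 372: μ(372) · φ(372/372) = 0 · 1 = 0
Summing: (μ * φ)(372) = 120 + -60 + -60 + 0 + 30 + 0 + -4 + 2 + 2 + 0 + -1 + 0 = 29.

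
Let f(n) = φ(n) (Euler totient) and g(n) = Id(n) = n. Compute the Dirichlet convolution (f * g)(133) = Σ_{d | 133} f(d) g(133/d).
(φ * Id)(133) = 481

Divisors of 133: [1, 7, 19, 133]. For each d | 133:
  d = 1: φ(1) · Id(133/1) = 1 · 133 = 133
  d = 7: φ(7) · Id(133/7) = 6 · 19 = 114
  d = 19: φ(19) · Id(133/19) = 18 · 7 = 126
  d = 133: φ(133) · Id(133/133) = 108 · 1 = 108
Summing: (φ * Id)(133) = 133 + 114 + 126 + 108 = 481.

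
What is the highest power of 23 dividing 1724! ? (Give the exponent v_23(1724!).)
v_23(1724!) = 77

Legendre's formula: v_p(n!) = Σ_{k ≥ 1} ⌊n / p^k⌋. For p = 23, n = 1724, the terms are:
  ⌊1724/23^1⌋ = ⌊1724/23⌋ = 74
  ⌊1724/23^2⌋ = ⌊1724/529⌋ = 3
(the next term ⌊1724/23^3⌋ = 0, terminating the sum). Summing: v_23(1724!) = 74 + 3 = 77.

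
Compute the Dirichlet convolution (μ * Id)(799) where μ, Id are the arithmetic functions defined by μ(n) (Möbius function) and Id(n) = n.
(μ * Id)(799) = 736

Divisors of 799: [1, 17, 47, 799]. For each d | 799:
  d = 1: μ(1) · Id(799/1) = 1 · 799 = 799
  d = 17: μ(17) · Id(799/17) = -1 · 47 = -47
  d = 47: μ(47) · Id(799/47) = -1 · 17 = -17
  d = 799: μ(799) · Id(799/799) = 1 · 1 = 1
Summing: (μ * Id)(799) = 799 + -47 + -17 + 1 = 736.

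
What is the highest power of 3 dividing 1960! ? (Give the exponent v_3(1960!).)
v_3(1960!) = 976

Legendre's formula: v_p(n!) = Σ_{k ≥ 1} ⌊n / p^k⌋. For p = 3, n = 1960, the terms are:
  ⌊1960/3^1⌋ = ⌊1960/3⌋ = 653
  ⌊1960/3^2⌋ = ⌊1960/9⌋ = 217
  ⌊1960/3^3⌋ = ⌊1960/27⌋ = 72
  ⌊1960/3^4⌋ = ⌊1960/81⌋ = 24
  ⌊1960/3^5⌋ = ⌊1960/243⌋ = 8
  ⌊1960/3^6⌋ = ⌊1960/729⌋ = 2
(the next term ⌊1960/3^7⌋ = 0, terminating the sum). Summing: v_3(1960!) = 653 + 217 + 72 + 24 + 8 + 2 = 976.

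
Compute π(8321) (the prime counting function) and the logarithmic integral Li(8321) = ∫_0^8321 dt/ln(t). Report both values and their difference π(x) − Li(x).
π(8321) = 1044;  Li(8321) ≈ 1062.06;  π(x) − Li(x) ≈ -18.06.

Direct count of primes ≤ 8321 gives π(8321) = 1044. Numerical evaluation of the logarithmic integral gives Li(8321) ≈ 1062.06. The difference π(x) − Li(x) ≈ -18.06 is typically negative for small/moderate x (Li(x) overestimates), though Littlewood's theorem shows this sign changes infinitely often.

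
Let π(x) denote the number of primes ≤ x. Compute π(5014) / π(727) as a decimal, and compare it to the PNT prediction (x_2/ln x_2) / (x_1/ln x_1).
π(5014)/π(727) = 672/129 ≈ 5.2093;  PNT prediction ≈ 5.3337.

π(727) = 129 and π(5014) = 672, so π(5014)/π(727) ≈ 5.2093. The PNT-predicted ratio is (5014/ln(5014)) / (727/ln(727)) ≈ 5.3337. The two agree to within a few percent, as expected.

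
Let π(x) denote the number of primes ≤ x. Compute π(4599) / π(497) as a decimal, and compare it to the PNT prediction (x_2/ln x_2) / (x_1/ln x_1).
π(4599)/π(497) = 622/94 ≈ 6.6170;  PNT prediction ≈ 6.8122.

π(497) = 94 and π(4599) = 622, so π(4599)/π(497) ≈ 6.6170. The PNT-predicted ratio is (4599/ln(4599)) / (497/ln(497)) ≈ 6.8122. The two agree to within a few percent, as expected.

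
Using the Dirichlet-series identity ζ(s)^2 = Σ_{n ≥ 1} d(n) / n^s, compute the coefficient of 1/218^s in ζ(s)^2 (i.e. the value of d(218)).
d(218) = 4

ζ(s)^2 = (Σ 1/m^s)(Σ 1/k^s). The coefficient of 1/n^s in the product is the number of ordered pairs (m, k) with mk = n, which equals d(n). For n = 218, divisors are [1, 2, 109, 218], so d(218) = 4.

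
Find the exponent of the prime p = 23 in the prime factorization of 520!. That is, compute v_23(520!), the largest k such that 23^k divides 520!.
v_23(520!) = 22

Legendre's formula: v_p(n!) = Σ_{k ≥ 1} ⌊n / p^k⌋. For p = 23, n = 520, the terms are:
  ⌊520/23^1⌋ = ⌊520/23⌋ = 22
(the next term ⌊520/23^2⌋ = 0, terminating the sum). Summing: v_23(520!) = 22 = 22.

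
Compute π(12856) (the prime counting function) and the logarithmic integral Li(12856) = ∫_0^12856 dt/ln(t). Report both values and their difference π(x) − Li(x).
π(12856) = 1532;  Li(12856) ≈ 1551.90;  π(x) − Li(x) ≈ -19.90.

Direct count of primes ≤ 12856 gives π(12856) = 1532. Numerical evaluation of the logarithmic integral gives Li(12856) ≈ 1551.90. The difference π(x) − Li(x) ≈ -19.90 is typically negative for small/moderate x (Li(x) overestimates), though Littlewood's theorem shows this sign changes infinitely often.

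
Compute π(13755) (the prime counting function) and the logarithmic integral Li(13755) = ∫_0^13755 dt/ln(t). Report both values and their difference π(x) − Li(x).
π(13755) = 1626;  Li(13755) ≈ 1646.57;  π(x) − Li(x) ≈ -20.57.

Direct count of primes ≤ 13755 gives π(13755) = 1626. Numerical evaluation of the logarithmic integral gives Li(13755) ≈ 1646.57. The difference π(x) − Li(x) ≈ -20.57 is typically negative for small/moderate x (Li(x) overestimates), though Littlewood's theorem shows this sign changes infinitely often.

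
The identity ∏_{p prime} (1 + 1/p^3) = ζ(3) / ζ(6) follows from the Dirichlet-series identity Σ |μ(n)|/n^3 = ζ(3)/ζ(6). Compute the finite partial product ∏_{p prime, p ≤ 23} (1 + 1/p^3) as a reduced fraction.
∏ = 16117288424681472/13642976755448975

The primes p ≤ 23 are [2, 3, 5, 7, 11, 13, 17, 19, 23]. For each, (1 + 1/p^3) = (p^3 + 1)/p^3. Multiplying these fractions over p ∈ [2, 3, 5, 7, 11, 13, 17, 19, 23] gives 16117288424681472/13642976755448975. (In the limit P → ∞ this tends to ζ(3)/ζ(6).)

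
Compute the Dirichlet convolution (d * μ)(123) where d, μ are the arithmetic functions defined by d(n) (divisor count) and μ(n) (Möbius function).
(d * μ)(123) = 1

Divisors of 123: [1, 3, 41, 123]. For each d | 123:
  d = 1: d(1) · μ(123/1) = 1 · 1 = 1
  d = 3: d(3) · μ(123/3) = 2 · -1 = -2
  d = 41: d(41) · μ(123/41) = 2 · -1 = -2
  d = 123: d(123) · μ(123/123) = 4 · 1 = 4
Summing: (d * μ)(123) = 1 + -2 + -2 + 4 = 1.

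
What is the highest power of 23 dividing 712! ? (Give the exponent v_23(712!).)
v_23(712!) = 31

Legendre's formula: v_p(n!) = Σ_{k ≥ 1} ⌊n / p^k⌋. For p = 23, n = 712, the terms are:
  ⌊712/23^1⌋ = ⌊712/23⌋ = 30
  ⌊712/23^2⌋ = ⌊712/529⌋ = 1
(the next term ⌊712/23^3⌋ = 0, terminating the sum). Summing: v_23(712!) = 30 + 1 = 31.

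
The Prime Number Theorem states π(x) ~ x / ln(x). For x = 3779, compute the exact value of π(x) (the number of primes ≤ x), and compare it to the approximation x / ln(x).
π(3779) = 526;  x/ln(x) ≈ 458.77;  relative error ≈ 12.78%.

Directly count primes up to 3779: π(3779) = 526. The PNT approximation gives 3779/ln(3779) ≈ 3779/8.23721 ≈ 458.77. Relative error (π(x) − x/ln(x)) / π(x) ≈ 12.78%; the approximation is known to undercount slightly (Li(x) is a better estimate).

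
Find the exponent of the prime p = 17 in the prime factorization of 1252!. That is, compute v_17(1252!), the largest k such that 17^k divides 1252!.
v_17(1252!) = 77

Legendre's formula: v_p(n!) = Σ_{k ≥ 1} ⌊n / p^k⌋. For p = 17, n = 1252, the terms are:
  ⌊1252/17^1⌋ = ⌊1252/17⌋ = 73
  ⌊1252/17^2⌋ = ⌊1252/289⌋ = 4
(the next term ⌊1252/17^3⌋ = 0, terminating the sum). Summing: v_17(1252!) = 73 + 4 = 77.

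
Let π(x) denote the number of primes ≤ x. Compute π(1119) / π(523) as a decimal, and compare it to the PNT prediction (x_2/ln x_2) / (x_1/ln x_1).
π(1119)/π(523) = 187/99 ≈ 1.8889;  PNT prediction ≈ 1.9078.

π(523) = 99 and π(1119) = 187, so π(1119)/π(523) ≈ 1.8889. The PNT-predicted ratio is (1119/ln(1119)) / (523/ln(523)) ≈ 1.9078. The two agree to within a few percent, as expected.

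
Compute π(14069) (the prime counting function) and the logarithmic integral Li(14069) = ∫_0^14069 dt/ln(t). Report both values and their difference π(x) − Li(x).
π(14069) = 1658;  Li(14069) ≈ 1679.48;  π(x) − Li(x) ≈ -21.48.

Direct count of primes ≤ 14069 gives π(14069) = 1658. Numerical evaluation of the logarithmic integral gives Li(14069) ≈ 1679.48. The difference π(x) − Li(x) ≈ -21.48 is typically negative for small/moderate x (Li(x) overestimates), though Littlewood's theorem shows this sign changes infinitely often.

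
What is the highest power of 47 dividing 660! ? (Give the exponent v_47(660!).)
v_47(660!) = 14

Legendre's formula: v_p(n!) = Σ_{k ≥ 1} ⌊n / p^k⌋. For p = 47, n = 660, the terms are:
  ⌊660/47^1⌋ = ⌊660/47⌋ = 14
(the next term ⌊660/47^2⌋ = 0, terminating the sum). Summing: v_47(660!) = 14 = 14.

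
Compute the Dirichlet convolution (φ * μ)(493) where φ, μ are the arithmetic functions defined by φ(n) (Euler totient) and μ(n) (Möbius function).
(φ * μ)(493) = 405

Divisors of 493: [1, 17, 29, 493]. For each d | 493:
  d = 1: φ(1) · μ(493/1) = 1 · 1 = 1
  d = 17: φ(17) · μ(493/17) = 16 · -1 = -16
  d = 29: φ(29) · μ(493/29) = 28 · -1 = -28
  d = 493: φ(493) · μ(493/493) = 448 · 1 = 448
Summing: (φ * μ)(493) = 1 + -16 + -28 + 448 = 405.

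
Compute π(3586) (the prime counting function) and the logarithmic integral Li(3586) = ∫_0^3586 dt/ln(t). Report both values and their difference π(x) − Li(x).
π(3586) = 502;  Li(3586) ≈ 515.12;  π(x) − Li(x) ≈ -13.12.

Direct count of primes ≤ 3586 gives π(3586) = 502. Numerical evaluation of the logarithmic integral gives Li(3586) ≈ 515.12. The difference π(x) − Li(x) ≈ -13.12 is typically negative for small/moderate x (Li(x) overestimates), though Littlewood's theorem shows this sign changes infinitely often.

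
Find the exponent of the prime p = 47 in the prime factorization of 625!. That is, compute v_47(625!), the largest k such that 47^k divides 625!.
v_47(625!) = 13

Legendre's formula: v_p(n!) = Σ_{k ≥ 1} ⌊n / p^k⌋. For p = 47, n = 625, the terms are:
  ⌊625/47^1⌋ = ⌊625/47⌋ = 13
(the next term ⌊625/47^2⌋ = 0, terminating the sum). Summing: v_47(625!) = 13 = 13.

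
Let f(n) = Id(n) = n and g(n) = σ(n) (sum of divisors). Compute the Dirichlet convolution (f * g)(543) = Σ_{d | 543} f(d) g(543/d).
(Id * σ)(543) = 2541

Divisors of 543: [1, 3, 181, 543]. For each d | 543:
  d = 1: Id(1) · σ(543/1) = 1 · 728 = 728
  d = 3: Id(3) · σ(543/3) = 3 · 182 = 546
  d = 181: Id(181) · σ(543/181) = 181 · 4 = 724
  d = 543: Id(543) · σ(543/543) = 543 · 1 = 543
Summing: (Id * σ)(543) = 728 + 546 + 724 + 543 = 2541.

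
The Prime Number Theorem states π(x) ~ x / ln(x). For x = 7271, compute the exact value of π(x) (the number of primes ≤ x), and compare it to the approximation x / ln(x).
π(7271) = 928;  x/ln(x) ≈ 817.73;  relative error ≈ 11.88%.

Directly count primes up to 7271: π(7271) = 928. The PNT approximation gives 7271/ln(7271) ≈ 7271/8.89165 ≈ 817.73. Relative error (π(x) − x/ln(x)) / π(x) ≈ 11.88%; the approximation is known to undercount slightly (Li(x) is a better estimate).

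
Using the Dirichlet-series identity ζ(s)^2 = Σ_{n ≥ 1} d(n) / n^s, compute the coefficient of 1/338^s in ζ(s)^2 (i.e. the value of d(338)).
d(338) = 6

ζ(s)^2 = (Σ 1/m^s)(Σ 1/k^s). The coefficient of 1/n^s in the product is the number of ordered pairs (m, k) with mk = n, which equals d(n). For n = 338, divisors are [1, 2, 13, 26, 169, 338], so d(338) = 6.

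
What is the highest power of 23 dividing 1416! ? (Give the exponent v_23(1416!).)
v_23(1416!) = 63

Legendre's formula: v_p(n!) = Σ_{k ≥ 1} ⌊n / p^k⌋. For p = 23, n = 1416, the terms are:
  ⌊1416/23^1⌋ = ⌊1416/23⌋ = 61
  ⌊1416/23^2⌋ = ⌊1416/529⌋ = 2
(the next term ⌊1416/23^3⌋ = 0, terminating the sum). Summing: v_23(1416!) = 61 + 2 = 63.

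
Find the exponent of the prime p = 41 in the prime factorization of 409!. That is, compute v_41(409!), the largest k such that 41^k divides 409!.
v_41(409!) = 9

Legendre's formula: v_p(n!) = Σ_{k ≥ 1} ⌊n / p^k⌋. For p = 41, n = 409, the terms are:
  ⌊409/41^1⌋ = ⌊409/41⌋ = 9
(the next term ⌊409/41^2⌋ = 0, terminating the sum). Summing: v_41(409!) = 9 = 9.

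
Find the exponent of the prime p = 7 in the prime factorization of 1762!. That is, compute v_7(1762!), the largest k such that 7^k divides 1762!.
v_7(1762!) = 291

Legendre's formula: v_p(n!) = Σ_{k ≥ 1} ⌊n / p^k⌋. For p = 7, n = 1762, the terms are:
  ⌊1762/7^1⌋ = ⌊1762/7⌋ = 251
  ⌊1762/7^2⌋ = ⌊1762/49⌋ = 35
  ⌊1762/7^3⌋ = ⌊1762/343⌋ = 5
(the next term ⌊1762/7^4⌋ = 0, terminating the sum). Summing: v_7(1762!) = 251 + 35 + 5 = 291.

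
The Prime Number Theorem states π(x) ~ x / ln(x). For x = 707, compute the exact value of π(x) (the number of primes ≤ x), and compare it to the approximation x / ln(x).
π(707) = 126;  x/ln(x) ≈ 107.76;  relative error ≈ 14.48%.

Directly count primes up to 707: π(707) = 126. The PNT approximation gives 707/ln(707) ≈ 707/6.56103 ≈ 107.76. Relative error (π(x) − x/ln(x)) / π(x) ≈ 14.48%; the approximation is known to undercount slightly (Li(x) is a better estimate).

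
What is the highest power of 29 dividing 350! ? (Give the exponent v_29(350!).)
v_29(350!) = 12

Legendre's formula: v_p(n!) = Σ_{k ≥ 1} ⌊n / p^k⌋. For p = 29, n = 350, the terms are:
  ⌊350/29^1⌋ = ⌊350/29⌋ = 12
(the next term ⌊350/29^2⌋ = 0, terminating the sum). Summing: v_29(350!) = 12 = 12.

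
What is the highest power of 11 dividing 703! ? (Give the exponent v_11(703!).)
v_11(703!) = 68

Legendre's formula: v_p(n!) = Σ_{k ≥ 1} ⌊n / p^k⌋. For p = 11, n = 703, the terms are:
  ⌊703/11^1⌋ = ⌊703/11⌋ = 63
  ⌊703/11^2⌋ = ⌊703/121⌋ = 5
(the next term ⌊703/11^3⌋ = 0, terminating the sum). Summing: v_11(703!) = 63 + 5 = 68.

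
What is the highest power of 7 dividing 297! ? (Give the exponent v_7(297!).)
v_7(297!) = 48

Legendre's formula: v_p(n!) = Σ_{k ≥ 1} ⌊n / p^k⌋. For p = 7, n = 297, the terms are:
  ⌊297/7^1⌋ = ⌊297/7⌋ = 42
  ⌊297/7^2⌋ = ⌊297/49⌋ = 6
(the next term ⌊297/7^3⌋ = 0, terminating the sum). Summing: v_7(297!) = 42 + 6 = 48.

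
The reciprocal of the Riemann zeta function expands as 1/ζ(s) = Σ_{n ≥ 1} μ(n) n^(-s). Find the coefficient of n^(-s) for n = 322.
μ(322) = -1

Factor n = 322 = 2 · 7 · 23. μ(n) = 0 if any exponent ≥ 2 (not squarefree); otherwise μ(n) = (−1)^{ω(n)} where ω(n) is the number of distinct prime factors. Applying: μ(322) = -1.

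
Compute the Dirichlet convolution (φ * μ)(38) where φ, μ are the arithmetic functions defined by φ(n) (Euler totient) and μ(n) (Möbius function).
(φ * μ)(38) = 0

Divisors of 38: [1, 2, 19, 38]. For each d | 38:
  d = 1: φ(1) · μ(38/1) = 1 · 1 = 1
  d = 2: φ(2) · μ(38/2) = 1 · -1 = -1
  d = 19: φ(19) · μ(38/19) = 18 · -1 = -18
  d = 38: φ(38) · μ(38/38) = 18 · 1 = 18
Summing: (φ * μ)(38) = 1 + -1 + -18 + 18 = 0.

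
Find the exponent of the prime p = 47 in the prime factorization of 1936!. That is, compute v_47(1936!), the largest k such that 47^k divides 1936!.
v_47(1936!) = 41

Legendre's formula: v_p(n!) = Σ_{k ≥ 1} ⌊n / p^k⌋. For p = 47, n = 1936, the terms are:
  ⌊1936/47^1⌋ = ⌊1936/47⌋ = 41
(the next term ⌊1936/47^2⌋ = 0, terminating the sum). Summing: v_47(1936!) = 41 = 41.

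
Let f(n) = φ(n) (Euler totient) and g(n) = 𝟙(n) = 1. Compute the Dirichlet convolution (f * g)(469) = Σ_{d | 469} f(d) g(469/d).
(φ * 𝟙)(469) = 469

Divisors of 469: [1, 7, 67, 469]. For each d | 469:
  d = 1: φ(1) · 𝟙(469/1) = 1 · 1 = 1
  d = 7: φ(7) · 𝟙(469/7) = 6 · 1 = 6
  d = 67: φ(67) · 𝟙(469/67) = 66 · 1 = 66
  d = 469: φ(469) · 𝟙(469/469) = 396 · 1 = 396
Summing: (φ * 𝟙)(469) = 1 + 6 + 66 + 396 = 469.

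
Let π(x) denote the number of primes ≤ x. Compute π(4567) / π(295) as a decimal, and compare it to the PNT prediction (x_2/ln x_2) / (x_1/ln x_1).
π(4567)/π(295) = 619/62 ≈ 9.9839;  PNT prediction ≈ 10.4481.

π(295) = 62 and π(4567) = 619, so π(4567)/π(295) ≈ 9.9839. The PNT-predicted ratio is (4567/ln(4567)) / (295/ln(295)) ≈ 10.4481. The two agree to within a few percent, as expected.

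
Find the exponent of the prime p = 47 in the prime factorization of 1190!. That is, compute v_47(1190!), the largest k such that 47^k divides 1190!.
v_47(1190!) = 25

Legendre's formula: v_p(n!) = Σ_{k ≥ 1} ⌊n / p^k⌋. For p = 47, n = 1190, the terms are:
  ⌊1190/47^1⌋ = ⌊1190/47⌋ = 25
(the next term ⌊1190/47^2⌋ = 0, terminating the sum). Summing: v_47(1190!) = 25 = 25.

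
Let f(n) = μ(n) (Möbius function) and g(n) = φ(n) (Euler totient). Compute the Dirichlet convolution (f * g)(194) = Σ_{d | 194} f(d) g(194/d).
(μ * φ)(194) = 0

Divisors of 194: [1, 2, 97, 194]. For each d | 194:
  d = 1: μ(1) · φ(194/1) = 1 · 96 = 96
  d = 2: μ(2) · φ(194/2) = -1 · 96 = -96
  d = 97: μ(97) · φ(194/97) = -1 · 1 = -1
  d = 194: μ(194) · φ(194/194) = 1 · 1 = 1
Summing: (μ * φ)(194) = 96 + -96 + -1 + 1 = 0.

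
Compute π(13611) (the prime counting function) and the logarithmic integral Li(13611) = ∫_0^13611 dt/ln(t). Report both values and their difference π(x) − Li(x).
π(13611) = 1608;  Li(13611) ≈ 1631.45;  π(x) − Li(x) ≈ -23.45.

Direct count of primes ≤ 13611 gives π(13611) = 1608. Numerical evaluation of the logarithmic integral gives Li(13611) ≈ 1631.45. The difference π(x) − Li(x) ≈ -23.45 is typically negative for small/moderate x (Li(x) overestimates), though Littlewood's theorem shows this sign changes infinitely often.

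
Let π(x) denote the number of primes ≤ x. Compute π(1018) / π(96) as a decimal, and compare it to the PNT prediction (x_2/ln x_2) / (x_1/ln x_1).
π(1018)/π(96) = 170/24 ≈ 7.0833;  PNT prediction ≈ 6.9887.

π(96) = 24 and π(1018) = 170, so π(1018)/π(96) ≈ 7.0833. The PNT-predicted ratio is (1018/ln(1018)) / (96/ln(96)) ≈ 6.9887. The two agree to within a few percent, as expected.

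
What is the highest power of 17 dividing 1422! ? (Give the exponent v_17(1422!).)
v_17(1422!) = 87

Legendre's formula: v_p(n!) = Σ_{k ≥ 1} ⌊n / p^k⌋. For p = 17, n = 1422, the terms are:
  ⌊1422/17^1⌋ = ⌊1422/17⌋ = 83
  ⌊1422/17^2⌋ = ⌊1422/289⌋ = 4
(the next term ⌊1422/17^3⌋ = 0, terminating the sum). Summing: v_17(1422!) = 83 + 4 = 87.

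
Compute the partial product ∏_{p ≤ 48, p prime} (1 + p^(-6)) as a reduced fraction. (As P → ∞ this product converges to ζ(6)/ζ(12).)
∏ = 862155056480201047883460386910418315829132841121015872043175453729006428800800000/847666095717512475523225986389496867701830685289319692004055511811488189213173229

The primes p ≤ 48 are [2, 3, 5, 7, 11, 13, 17, 19, 23, 29, 31, 37, 41, 43, 47]. For each, (1 + 1/p^6) = (p^6 + 1)/p^6. Multiplying these fractions over p ∈ [2, 3, 5, 7, 11, 13, 17, 19, 23, 29, 31, 37, 41, 43, 47] gives 862155056480201047883460386910418315829132841121015872043175453729006428800800000/847666095717512475523225986389496867701830685289319692004055511811488189213173229. (In the limit P → ∞ this tends to ζ(6)/ζ(12).)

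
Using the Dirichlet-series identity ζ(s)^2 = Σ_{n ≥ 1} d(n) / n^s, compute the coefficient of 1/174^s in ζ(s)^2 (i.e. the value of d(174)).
d(174) = 8

ζ(s)^2 = (Σ 1/m^s)(Σ 1/k^s). The coefficient of 1/n^s in the product is the number of ordered pairs (m, k) with mk = n, which equals d(n). For n = 174, divisors are [1, 2, 3, 6, 29, 58, 87, 174], so d(174) = 8.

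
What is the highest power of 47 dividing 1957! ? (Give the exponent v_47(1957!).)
v_47(1957!) = 41

Legendre's formula: v_p(n!) = Σ_{k ≥ 1} ⌊n / p^k⌋. For p = 47, n = 1957, the terms are:
  ⌊1957/47^1⌋ = ⌊1957/47⌋ = 41
(the next term ⌊1957/47^2⌋ = 0, terminating the sum). Summing: v_47(1957!) = 41 = 41.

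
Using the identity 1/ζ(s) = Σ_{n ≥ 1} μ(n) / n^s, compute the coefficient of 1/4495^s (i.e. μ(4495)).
μ(4495) = -1

Factor n = 4495 = 5 · 29 · 31. μ(n) = 0 if any exponent ≥ 2 (not squarefree); otherwise μ(n) = (−1)^{ω(n)} where ω(n) is the number of distinct prime factors. Applying: μ(4495) = -1.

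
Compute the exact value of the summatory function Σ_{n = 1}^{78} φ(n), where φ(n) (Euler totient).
Σ_{n ≤ 78} φ(n) = 1856

Compute φ(n) for each 1 ≤ n ≤ 78: φ(1) = 1, φ(2) = 1, φ(3) = 2, φ(4) = 2, φ(5) = 4, φ(6) = 2, φ(7) = 6, φ(8) = 4, φ(9) = 6, φ(10) = 4, φ(11) = 10, φ(12) = 4, φ(13) = 12, φ(14) = 6, φ(15) = 8, φ(16) = 8, φ(17) = 16, φ(18) = 6, φ(19) = 18, φ(20) = 8, φ(21) = 12, φ(22) = 10, φ(23) = 22, φ(24) = 8, φ(25) = 20, φ(26) = 12, φ(27) = 18, φ(28) = 12, φ(29) = 28, φ(30) = 8, φ(31) = 30, φ(32) = 16, φ(33) = 20, φ(34) = 16, φ(35) = 24, φ(36) = 12, φ(37) = 36, φ(38) = 18, φ(39) = 24, φ(40) = 16, φ(41) = 40, φ(42) = 12, φ(43) = 42, φ(44) = 20, φ(45) = 24, φ(46) = 22, φ(47) = 46, φ(48) = 16, φ(49) = 42, φ(50) = 20, φ(51) = 32, φ(52) = 24, φ(53) = 52, φ(54) = 18, φ(55) = 40, φ(56) = 24, φ(57) = 36, φ(58) = 28, φ(59) = 58, φ(60) = 16, φ(61) = 60, φ(62) = 30, φ(63) = 36, φ(64) = 32, φ(65) = 48, φ(66) = 20, φ(67) = 66, φ(68) = 32, φ(69) = 44, φ(70) = 24, φ(71) = 70, φ(72) = 24, φ(73) = 72, φ(74) = 36, φ(75) = 40, φ(76) = 36, φ(77) = 60, φ(78) = 24. Summing all 78 values: 1856. (Average order: Σ_{n ≤ x} φ(n) ~ (3/π²) x². For x = 78, (3/π²)·78² ≈ 1849.31.)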